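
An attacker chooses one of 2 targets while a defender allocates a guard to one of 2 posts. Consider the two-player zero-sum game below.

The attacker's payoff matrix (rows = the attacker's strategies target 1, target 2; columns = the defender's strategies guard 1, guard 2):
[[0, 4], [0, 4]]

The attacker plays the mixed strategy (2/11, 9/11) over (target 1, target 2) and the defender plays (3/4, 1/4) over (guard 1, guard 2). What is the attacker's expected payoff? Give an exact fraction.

Against (3/4, 1/4), each row's expected payoff is target 1: 1; target 2: 1.
Taking the (2/11, 9/11)-weighted average: (2/11)·(1) + (9/11)·(1) = 1.

1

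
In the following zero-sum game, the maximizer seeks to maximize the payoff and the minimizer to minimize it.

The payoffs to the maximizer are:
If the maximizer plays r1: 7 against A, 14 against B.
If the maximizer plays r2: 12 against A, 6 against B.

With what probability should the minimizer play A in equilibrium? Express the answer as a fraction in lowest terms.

Row minima are 7 and 6, so the maximizer's maximin is 7; column maxima are 12 and 14, so the minimizer's minimax is 12. These differ, so the equilibrium is in mixed strategies.
Let the minimizer play A with probability q. The maximizer is indifferent when 7q + 14(1−q) = 12q + 6(1−q), giving q = 8/13.

8/13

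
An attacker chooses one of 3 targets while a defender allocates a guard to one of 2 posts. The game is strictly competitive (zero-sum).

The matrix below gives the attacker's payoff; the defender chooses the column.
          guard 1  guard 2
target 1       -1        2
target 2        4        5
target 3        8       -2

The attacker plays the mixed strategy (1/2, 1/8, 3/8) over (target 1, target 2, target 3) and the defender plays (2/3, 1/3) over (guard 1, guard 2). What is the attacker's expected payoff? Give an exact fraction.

Against (2/3, 1/3), each row's expected payoff is target 1: 0; target 2: 13/3; target 3: 14/3.
Taking the (1/2, 1/8, 3/8)-weighted average: (1/2)·(0) + (1/8)·(13/3) + (3/8)·(14/3) = 55/24.

55/24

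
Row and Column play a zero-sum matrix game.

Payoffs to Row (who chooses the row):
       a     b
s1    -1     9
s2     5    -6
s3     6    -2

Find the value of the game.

26/9

Row s2 is strictly dominated by row s3, so Row never plays it.
The remaining 2×2 game on (s1, s3) × (a, b) has no saddle point. Let Row play s1 with probability p; indifference gives −p + 6(1−p) = 9p − 2(1−p), so p = 4/9.
Similarly Column's optimal q on a is 11/18, and the value is -1·(11/18) + (9)·(7/18) = 26/9.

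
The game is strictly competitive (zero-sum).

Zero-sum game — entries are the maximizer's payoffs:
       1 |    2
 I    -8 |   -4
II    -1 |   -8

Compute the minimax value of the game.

-60/11

Row minima are -8 and -8, so the maximizer's maximin is -8; column maxima are -1 and -4, so the minimizer's minimax is -4. These differ, so the equilibrium is in mixed strategies.
Let the maximizer play I with probability p. The minimizer is indifferent when −8p − (1−p) = −4p − 8(1−p), giving p = 7/11.
Let the minimizer play 1 with probability q. The maximizer is indifferent when −8q − 4(1−q) = −q − 8(1−q), giving q = 4/11.
The value is -8·(4/11) + (-4)·(7/11) = -60/11.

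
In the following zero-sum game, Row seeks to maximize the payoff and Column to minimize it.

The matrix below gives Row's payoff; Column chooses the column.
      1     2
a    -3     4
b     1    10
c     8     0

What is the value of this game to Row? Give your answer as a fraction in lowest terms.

80/17

Row a is strictly dominated by row b, so Row never plays it.
The remaining 2×2 game on (b, c) × (1, 2) has no saddle point. Let Row play b with probability p; indifference gives p + 8(1−p) = 10p, so p = 8/17.
Similarly Column's optimal q on 1 is 10/17, and the value is 1·(10/17) + (10)·(7/17) = 80/17.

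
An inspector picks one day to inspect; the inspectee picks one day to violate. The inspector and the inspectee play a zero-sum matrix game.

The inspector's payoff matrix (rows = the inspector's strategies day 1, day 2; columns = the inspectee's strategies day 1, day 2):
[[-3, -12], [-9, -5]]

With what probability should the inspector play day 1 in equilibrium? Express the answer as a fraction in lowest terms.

4/13

Row minima are -12 and -9, so the inspector's maximin is -9; column maxima are -3 and -5, so the inspectee's minimax is -5. These differ, so the equilibrium is in mixed strategies.
Let the inspector play day 1 with probability p. The inspectee is indifferent when −3p − 9(1−p) = −12p − 5(1−p), giving p = 4/13.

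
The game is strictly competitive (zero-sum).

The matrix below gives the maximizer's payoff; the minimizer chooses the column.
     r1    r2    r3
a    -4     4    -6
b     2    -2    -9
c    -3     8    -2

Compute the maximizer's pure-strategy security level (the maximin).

The worst-case payoff for each row is a: -6, b: -9, c: -3.
The best of these is -3.

-3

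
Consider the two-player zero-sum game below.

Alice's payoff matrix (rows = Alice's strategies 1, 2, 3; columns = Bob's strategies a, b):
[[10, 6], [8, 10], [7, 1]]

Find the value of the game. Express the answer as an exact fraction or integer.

26/3

Row 3 is strictly dominated by row 1, so Alice never plays it.
The remaining 2×2 game on (1, 2) × (a, b) has no saddle point. Let Alice play 1 with probability p; indifference gives 10p + 8(1−p) = 6p + 10(1−p), so p = 1/3.
Similarly Bob's optimal q on a is 2/3, and the value is 10·(2/3) + (6)·(1/3) = 26/3.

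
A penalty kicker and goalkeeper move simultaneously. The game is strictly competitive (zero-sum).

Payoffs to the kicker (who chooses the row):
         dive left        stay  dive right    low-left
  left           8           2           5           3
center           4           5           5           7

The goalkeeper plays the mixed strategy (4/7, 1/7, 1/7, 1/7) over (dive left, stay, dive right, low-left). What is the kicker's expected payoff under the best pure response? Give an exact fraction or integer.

left: (8)·(4/7) + (2)·(1/7) + (5)·(1/7) + (3)·(1/7) = 6.
center: (4)·(4/7) + (5)·(1/7) + (5)·(1/7) + (7)·(1/7) = 33/7.
The best pure response is left with expected payoff 6.

6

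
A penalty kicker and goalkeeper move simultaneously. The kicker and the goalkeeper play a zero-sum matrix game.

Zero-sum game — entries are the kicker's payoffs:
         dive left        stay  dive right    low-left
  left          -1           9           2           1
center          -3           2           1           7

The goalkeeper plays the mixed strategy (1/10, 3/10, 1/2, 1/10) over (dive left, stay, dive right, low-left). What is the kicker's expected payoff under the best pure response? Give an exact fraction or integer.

left: (-1)·(1/10) + (9)·(3/10) + (2)·(1/2) + (1)·(1/10) = 37/10.
center: (-3)·(1/10) + (2)·(3/10) + (1)·(1/2) + (7)·(1/10) = 3/2.
The best pure response is left with expected payoff 37/10.

37/10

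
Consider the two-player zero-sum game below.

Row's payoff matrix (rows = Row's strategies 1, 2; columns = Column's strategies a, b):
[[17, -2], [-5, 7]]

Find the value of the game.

109/31

Row minima are -2 and -5, so Row's maximin is -2; column maxima are 17 and 7, so Column's minimax is 7. These differ, so the equilibrium is in mixed strategies.
Let Row play 1 with probability p. Column is indifferent when 17p − 5(1−p) = −2p + 7(1−p), giving p = 12/31.
Let Column play a with probability q. Row is indifferent when 17q − 2(1−q) = −5q + 7(1−q), giving q = 9/31.
The value is 17·(9/31) + (-2)·(22/31) = 109/31.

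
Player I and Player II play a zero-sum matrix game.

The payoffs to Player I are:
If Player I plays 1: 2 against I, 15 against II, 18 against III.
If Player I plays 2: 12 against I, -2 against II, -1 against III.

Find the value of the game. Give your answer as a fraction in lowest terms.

184/27

Column III is strictly dominated by II for Player II (it gives Player I more in every row).
The remaining 2×2 game on (1, 2) × (I, II) has no saddle point. Let Player I play 1 with probability p; indifference gives 2p + 12(1−p) = 15p − 2(1−p), so p = 14/27.
Similarly Player II's optimal q on I is 17/27, and the value is 2·(17/27) + (15)·(10/27) = 184/27.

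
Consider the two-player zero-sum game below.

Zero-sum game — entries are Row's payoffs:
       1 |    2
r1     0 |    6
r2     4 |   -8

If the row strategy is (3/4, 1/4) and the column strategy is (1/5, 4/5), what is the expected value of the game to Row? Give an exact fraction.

11/5

Against (1/5, 4/5), each row's expected payoff is r1: 24/5; r2: -28/5.
Taking the (3/4, 1/4)-weighted average: (3/4)·(24/5) + (1/4)·(-28/5) = 11/5.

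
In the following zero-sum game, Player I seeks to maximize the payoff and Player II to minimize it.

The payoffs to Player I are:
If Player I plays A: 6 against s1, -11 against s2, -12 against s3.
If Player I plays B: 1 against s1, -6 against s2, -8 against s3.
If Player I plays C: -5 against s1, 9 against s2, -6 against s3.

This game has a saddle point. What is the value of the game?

-6

Row minima: -12, -8, -6 → Player I's maximin is -6.
Column maxima: 6, 9, -6 → Player II's minimax is -6.
They coincide at (C, s3), so the value is -6.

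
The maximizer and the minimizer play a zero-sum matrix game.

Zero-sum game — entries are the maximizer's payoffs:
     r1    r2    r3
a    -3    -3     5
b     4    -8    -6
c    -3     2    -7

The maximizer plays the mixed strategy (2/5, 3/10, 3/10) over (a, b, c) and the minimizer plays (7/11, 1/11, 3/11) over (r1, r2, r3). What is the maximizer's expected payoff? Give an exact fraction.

-15/11

Against (7/11, 1/11, 3/11), each row's expected payoff is a: -9/11; b: 2/11; c: -40/11.
Taking the (2/5, 3/10, 3/10)-weighted average: (2/5)·(-9/11) + (3/10)·(2/11) + (3/10)·(-40/11) = -15/11.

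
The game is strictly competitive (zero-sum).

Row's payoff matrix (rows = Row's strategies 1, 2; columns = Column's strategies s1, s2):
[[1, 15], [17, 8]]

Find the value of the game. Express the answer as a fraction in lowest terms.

Row minima are 1 and 8, so Row's maximin is 8; column maxima are 17 and 15, so Column's minimax is 15. These differ, so the equilibrium is in mixed strategies.
Let Row play 1 with probability p. Column is indifferent when p + 17(1−p) = 15p + 8(1−p), giving p = 9/23.
Let Column play s1 with probability q. Row is indifferent when q + 15(1−q) = 17q + 8(1−q), giving q = 7/23.
The value is 1·(7/23) + (15)·(16/23) = 247/23.

247/23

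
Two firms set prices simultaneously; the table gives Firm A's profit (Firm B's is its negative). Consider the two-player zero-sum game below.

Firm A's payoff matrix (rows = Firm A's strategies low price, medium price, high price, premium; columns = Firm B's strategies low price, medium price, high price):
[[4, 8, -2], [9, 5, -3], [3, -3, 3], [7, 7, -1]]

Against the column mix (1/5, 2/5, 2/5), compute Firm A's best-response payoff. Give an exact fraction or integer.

19/5

low price: (4)·(1/5) + (8)·(2/5) + (-2)·(2/5) = 16/5.
medium price: (9)·(1/5) + (5)·(2/5) + (-3)·(2/5) = 13/5.
high price: (3)·(1/5) + (-3)·(2/5) + (3)·(2/5) = 3/5.
premium: (7)·(1/5) + (7)·(2/5) + (-1)·(2/5) = 19/5.
The best pure response is premium with expected payoff 19/5.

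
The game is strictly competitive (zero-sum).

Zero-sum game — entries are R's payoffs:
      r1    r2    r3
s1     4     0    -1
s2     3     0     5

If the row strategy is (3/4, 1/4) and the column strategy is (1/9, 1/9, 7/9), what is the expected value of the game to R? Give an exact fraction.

29/36

Against (1/9, 1/9, 7/9), each row's expected payoff is s1: -1/3; s2: 38/9.
Taking the (3/4, 1/4)-weighted average: (3/4)·(-1/3) + (1/4)·(38/9) = 29/36.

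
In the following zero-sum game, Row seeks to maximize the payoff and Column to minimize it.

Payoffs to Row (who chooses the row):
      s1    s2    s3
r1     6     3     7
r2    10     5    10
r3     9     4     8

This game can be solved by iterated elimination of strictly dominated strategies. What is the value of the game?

Row r1 is strictly dominated by row r2 (10>6, 5>3, 10>7); eliminate r1.
Column s3 is strictly dominated by s2 for Column (5<10, 4<8); eliminate s3.
Row r3 is strictly dominated by row r2 (10>9, 5>4); eliminate r3.
Column s1 is strictly dominated by s2 for Column (5<10); eliminate s1.
Only (r2, s2) remains, with payoff 5.

5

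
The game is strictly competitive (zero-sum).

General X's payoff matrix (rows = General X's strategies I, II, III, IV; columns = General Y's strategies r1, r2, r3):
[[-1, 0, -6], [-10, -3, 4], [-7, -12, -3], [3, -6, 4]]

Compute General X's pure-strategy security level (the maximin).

The worst-case payoff for each row is I: -6, II: -10, III: -12, IV: -6.
The best of these is -6.

-6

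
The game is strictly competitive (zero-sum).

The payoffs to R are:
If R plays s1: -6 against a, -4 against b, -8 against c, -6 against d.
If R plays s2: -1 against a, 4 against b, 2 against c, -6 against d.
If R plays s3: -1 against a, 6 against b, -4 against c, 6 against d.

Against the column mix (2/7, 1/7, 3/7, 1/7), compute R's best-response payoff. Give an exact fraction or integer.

s1: (-6)·(2/7) + (-4)·(1/7) + (-8)·(3/7) + (-6)·(1/7) = -46/7.
s2: (-1)·(2/7) + (4)·(1/7) + (2)·(3/7) + (-6)·(1/7) = 2/7.
s3: (-1)·(2/7) + (6)·(1/7) + (-4)·(3/7) + (6)·(1/7) = -2/7.
The best pure response is s2 with expected payoff 2/7.

2/7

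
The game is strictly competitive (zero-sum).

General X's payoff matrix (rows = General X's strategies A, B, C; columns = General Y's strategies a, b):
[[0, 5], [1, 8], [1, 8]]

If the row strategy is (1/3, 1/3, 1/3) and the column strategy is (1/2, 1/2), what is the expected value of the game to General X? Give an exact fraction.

Against (1/2, 1/2), each row's expected payoff is A: 5/2; B: 9/2; C: 9/2.
Taking the (1/3, 1/3, 1/3)-weighted average: (1/3)·(5/2) + (1/3)·(9/2) + (1/3)·(9/2) = 23/6.

23/6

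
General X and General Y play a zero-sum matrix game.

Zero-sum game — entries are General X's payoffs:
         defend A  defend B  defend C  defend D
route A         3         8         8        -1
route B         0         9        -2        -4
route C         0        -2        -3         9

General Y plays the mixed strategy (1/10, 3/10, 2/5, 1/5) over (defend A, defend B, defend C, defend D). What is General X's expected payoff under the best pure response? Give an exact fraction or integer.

57/10

route A: (3)·(1/10) + (8)·(3/10) + (8)·(2/5) + (-1)·(1/5) = 57/10.
route B: (0)·(1/10) + (9)·(3/10) + (-2)·(2/5) + (-4)·(1/5) = 11/10.
route C: (0)·(1/10) + (-2)·(3/10) + (-3)·(2/5) + (9)·(1/5) = 0.
The best pure response is route A with expected payoff 57/10.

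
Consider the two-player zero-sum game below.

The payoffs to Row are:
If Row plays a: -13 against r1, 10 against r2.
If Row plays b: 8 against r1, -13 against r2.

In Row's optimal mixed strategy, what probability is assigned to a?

21/44

Row minima are -13 and -13, so Row's maximin is -13; column maxima are 8 and 10, so Column's minimax is 8. These differ, so the equilibrium is in mixed strategies.
Let Row play a with probability p. Column is indifferent when −13p + 8(1−p) = 10p − 13(1−p), giving p = 21/44.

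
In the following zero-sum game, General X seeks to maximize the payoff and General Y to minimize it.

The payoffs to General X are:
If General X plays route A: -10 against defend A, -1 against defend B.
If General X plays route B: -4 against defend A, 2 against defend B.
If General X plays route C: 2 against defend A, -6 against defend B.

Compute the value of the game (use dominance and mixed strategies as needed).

-10/7

Row route A is strictly dominated by row route B, so General X never plays it.
The remaining 2×2 game on (route B, route C) × (defend A, defend B) has no saddle point. Let General X play route B with probability p; indifference gives −4p + 2(1−p) = 2p − 6(1−p), so p = 4/7.
Similarly General Y's optimal q on defend A is 4/7, and the value is -4·(4/7) + (2)·(3/7) = -10/7.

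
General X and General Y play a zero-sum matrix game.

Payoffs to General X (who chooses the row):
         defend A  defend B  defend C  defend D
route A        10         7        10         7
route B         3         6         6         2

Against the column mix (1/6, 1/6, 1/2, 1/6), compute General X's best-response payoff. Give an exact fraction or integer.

9

route A: (10)·(1/6) + (7)·(1/6) + (10)·(1/2) + (7)·(1/6) = 9.
route B: (3)·(1/6) + (6)·(1/6) + (6)·(1/2) + (2)·(1/6) = 29/6.
The best pure response is route A with expected payoff 9.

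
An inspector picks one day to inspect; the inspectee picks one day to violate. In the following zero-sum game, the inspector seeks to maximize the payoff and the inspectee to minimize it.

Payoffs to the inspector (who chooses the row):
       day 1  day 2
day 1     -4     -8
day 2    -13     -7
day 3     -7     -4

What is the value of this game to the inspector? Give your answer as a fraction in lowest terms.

Row day 2 is strictly dominated by row day 3, so the inspector never plays it.
The remaining 2×2 game on (day 1, day 3) × (day 1, day 2) has no saddle point. Let the inspector play day 1 with probability p; indifference gives −4p − 7(1−p) = −8p − 4(1−p), so p = 3/7.
Similarly the inspectee's optimal q on day 1 is 4/7, and the value is -4·(4/7) + (-8)·(3/7) = -40/7.

-40/7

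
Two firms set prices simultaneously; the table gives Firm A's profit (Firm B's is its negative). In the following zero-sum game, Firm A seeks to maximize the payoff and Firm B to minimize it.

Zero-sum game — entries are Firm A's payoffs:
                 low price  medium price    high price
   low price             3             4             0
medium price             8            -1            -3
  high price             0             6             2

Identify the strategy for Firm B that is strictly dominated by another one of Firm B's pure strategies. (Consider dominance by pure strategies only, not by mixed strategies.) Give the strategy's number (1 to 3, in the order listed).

Firm B prefers columns that give Firm A less. Compare medium price with high price: 0 < 4, -3 < -1, 2 < 6.
So high price strictly dominates medium price for Firm B; medium price is strictly dominated.

2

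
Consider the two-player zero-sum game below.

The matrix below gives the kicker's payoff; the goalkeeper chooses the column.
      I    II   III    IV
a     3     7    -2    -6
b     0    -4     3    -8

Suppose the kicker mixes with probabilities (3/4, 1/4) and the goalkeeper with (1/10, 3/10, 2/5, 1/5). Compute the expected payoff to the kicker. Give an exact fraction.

Against (1/10, 3/10, 2/5, 1/5), each row's expected payoff is a: 2/5; b: -8/5.
Taking the (3/4, 1/4)-weighted average: (3/4)·(2/5) + (1/4)·(-8/5) = -1/10.

-1/10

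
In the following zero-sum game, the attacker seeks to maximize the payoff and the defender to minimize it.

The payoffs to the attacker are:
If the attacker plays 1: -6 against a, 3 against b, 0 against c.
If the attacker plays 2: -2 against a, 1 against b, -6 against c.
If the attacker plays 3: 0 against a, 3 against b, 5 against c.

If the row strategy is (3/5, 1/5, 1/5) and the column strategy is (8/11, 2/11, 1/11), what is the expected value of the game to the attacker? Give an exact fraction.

-27/11

Against (8/11, 2/11, 1/11), each row's expected payoff is 1: -42/11; 2: -20/11; 3: 1.
Taking the (3/5, 1/5, 1/5)-weighted average: (3/5)·(-42/11) + (1/5)·(-20/11) + (1/5)·(1) = -27/11.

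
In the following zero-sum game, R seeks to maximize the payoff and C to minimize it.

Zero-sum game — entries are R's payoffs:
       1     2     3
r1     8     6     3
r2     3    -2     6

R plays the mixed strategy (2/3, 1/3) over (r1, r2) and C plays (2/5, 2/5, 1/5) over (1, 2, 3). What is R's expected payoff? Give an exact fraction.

Against (2/5, 2/5, 1/5), each row's expected payoff is r1: 31/5; r2: 8/5.
Taking the (2/3, 1/3)-weighted average: (2/3)·(31/5) + (1/3)·(8/5) = 14/3.

14/3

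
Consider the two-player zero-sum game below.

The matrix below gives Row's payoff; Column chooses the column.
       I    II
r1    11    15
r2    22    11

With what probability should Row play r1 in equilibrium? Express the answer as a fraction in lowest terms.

Row minima are 11 and 11, so Row's maximin is 11; column maxima are 22 and 15, so Column's minimax is 15. These differ, so the equilibrium is in mixed strategies.
Let Row play r1 with probability p. Column is indifferent when 11p + 22(1−p) = 15p + 11(1−p), giving p = 11/15.

11/15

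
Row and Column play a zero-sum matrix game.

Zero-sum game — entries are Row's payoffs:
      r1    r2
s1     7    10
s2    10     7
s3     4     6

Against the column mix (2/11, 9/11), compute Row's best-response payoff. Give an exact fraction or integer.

s1: (7)·(2/11) + (10)·(9/11) = 104/11.
s2: (10)·(2/11) + (7)·(9/11) = 83/11.
s3: (4)·(2/11) + (6)·(9/11) = 62/11.
The best pure response is s1 with expected payoff 104/11.

104/11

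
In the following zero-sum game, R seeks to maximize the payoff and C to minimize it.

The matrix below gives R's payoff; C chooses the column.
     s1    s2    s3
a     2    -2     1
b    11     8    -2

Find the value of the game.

4/13

Column s1 is strictly dominated by s2 for C (it gives R more in every row).
The remaining 2×2 game on (a, b) × (s2, s3) has no saddle point. Let R play a with probability p; indifference gives −2p + 8(1−p) = p − 2(1−p), so p = 10/13.
Similarly C's optimal q on s2 is 3/13, and the value is -2·(3/13) + (1)·(10/13) = 4/13.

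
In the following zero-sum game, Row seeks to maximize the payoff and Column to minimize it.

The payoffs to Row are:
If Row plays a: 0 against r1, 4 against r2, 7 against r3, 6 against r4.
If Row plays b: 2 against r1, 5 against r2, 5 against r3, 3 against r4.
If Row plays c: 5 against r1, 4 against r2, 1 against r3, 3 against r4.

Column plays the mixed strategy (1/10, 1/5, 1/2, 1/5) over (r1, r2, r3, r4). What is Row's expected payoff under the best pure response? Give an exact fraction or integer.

11/2

a: (0)·(1/10) + (4)·(1/5) + (7)·(1/2) + (6)·(1/5) = 11/2.
b: (2)·(1/10) + (5)·(1/5) + (5)·(1/2) + (3)·(1/5) = 43/10.
c: (5)·(1/10) + (4)·(1/5) + (1)·(1/2) + (3)·(1/5) = 12/5.
The best pure response is a with expected payoff 11/2.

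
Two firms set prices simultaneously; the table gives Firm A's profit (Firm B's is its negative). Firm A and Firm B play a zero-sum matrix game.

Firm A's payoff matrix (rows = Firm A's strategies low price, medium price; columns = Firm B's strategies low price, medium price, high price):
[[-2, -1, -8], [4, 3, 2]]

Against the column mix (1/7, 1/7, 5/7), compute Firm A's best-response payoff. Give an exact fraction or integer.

17/7

low price: (-2)·(1/7) + (-1)·(1/7) + (-8)·(5/7) = -43/7.
medium price: (4)·(1/7) + (3)·(1/7) + (2)·(5/7) = 17/7.
The best pure response is medium price with expected payoff 17/7.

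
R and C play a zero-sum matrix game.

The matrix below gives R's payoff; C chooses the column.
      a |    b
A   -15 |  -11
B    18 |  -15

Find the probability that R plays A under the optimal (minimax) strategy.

Row minima are -15 and -15, so R's maximin is -15; column maxima are 18 and -11, so C's minimax is -11. These differ, so the equilibrium is in mixed strategies.
Let R play A with probability p. C is indifferent when −15p + 18(1−p) = −11p − 15(1−p), giving p = 33/37.

33/37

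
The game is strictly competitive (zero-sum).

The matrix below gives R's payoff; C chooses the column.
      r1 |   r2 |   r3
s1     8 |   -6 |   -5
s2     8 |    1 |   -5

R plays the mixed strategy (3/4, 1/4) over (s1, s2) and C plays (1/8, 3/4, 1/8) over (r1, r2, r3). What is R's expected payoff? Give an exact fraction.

-45/16

Against (1/8, 3/4, 1/8), each row's expected payoff is s1: -33/8; s2: 9/8.
Taking the (3/4, 1/4)-weighted average: (3/4)·(-33/8) + (1/4)·(9/8) = -45/16.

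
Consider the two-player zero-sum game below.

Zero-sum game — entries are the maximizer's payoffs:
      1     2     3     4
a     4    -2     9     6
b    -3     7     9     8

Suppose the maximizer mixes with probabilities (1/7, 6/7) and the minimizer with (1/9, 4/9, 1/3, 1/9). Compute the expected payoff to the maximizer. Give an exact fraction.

Against (1/9, 4/9, 1/3, 1/9), each row's expected payoff is a: 29/9; b: 20/3.
Taking the (1/7, 6/7)-weighted average: (1/7)·(29/9) + (6/7)·(20/3) = 389/63.

389/63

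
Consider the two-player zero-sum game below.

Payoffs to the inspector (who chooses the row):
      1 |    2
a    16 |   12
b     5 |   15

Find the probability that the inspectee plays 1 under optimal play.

3/14

Row minima are 12 and 5, so the inspector's maximin is 12; column maxima are 16 and 15, so the inspectee's minimax is 15. These differ, so the equilibrium is in mixed strategies.
Let the inspectee play 1 with probability q. The inspector is indifferent when 16q + 12(1−q) = 5q + 15(1−q), giving q = 3/14.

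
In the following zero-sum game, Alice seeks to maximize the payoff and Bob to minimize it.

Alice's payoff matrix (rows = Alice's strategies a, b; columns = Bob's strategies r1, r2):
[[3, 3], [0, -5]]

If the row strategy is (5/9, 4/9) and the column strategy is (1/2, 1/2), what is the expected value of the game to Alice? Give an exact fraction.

5/9

Against (1/2, 1/2), each row's expected payoff is a: 3; b: -5/2.
Taking the (5/9, 4/9)-weighted average: (5/9)·(3) + (4/9)·(-5/2) = 5/9.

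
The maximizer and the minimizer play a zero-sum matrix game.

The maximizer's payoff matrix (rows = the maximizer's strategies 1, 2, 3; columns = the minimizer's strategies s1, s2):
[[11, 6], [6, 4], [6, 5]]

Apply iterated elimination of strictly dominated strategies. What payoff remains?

Column s1 is strictly dominated by s2 for the minimizer (6<11, 4<6, 5<6); eliminate s1.
Row 2 is strictly dominated by row 1 (6>4); eliminate 2.
Row 3 is strictly dominated by row 1 (6>5); eliminate 3.
Only (1, s2) remains, with payoff 6.

6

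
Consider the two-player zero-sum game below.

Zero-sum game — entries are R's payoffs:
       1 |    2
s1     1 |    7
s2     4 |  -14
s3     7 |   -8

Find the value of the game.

19/7

Row s2 is strictly dominated by row s3, so R never plays it.
The remaining 2×2 game on (s1, s3) × (1, 2) has no saddle point. Let R play s1 with probability p; indifference gives p + 7(1−p) = 7p − 8(1−p), so p = 5/7.
Similarly C's optimal q on 1 is 5/7, and the value is 1·(5/7) + (7)·(2/7) = 19/7.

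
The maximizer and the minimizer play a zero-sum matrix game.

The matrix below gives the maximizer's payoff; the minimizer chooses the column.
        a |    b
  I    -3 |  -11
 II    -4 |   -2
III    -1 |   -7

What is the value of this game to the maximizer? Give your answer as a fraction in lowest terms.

-13/4

Row I is strictly dominated by row III, so the maximizer never plays it.
The remaining 2×2 game on (II, III) × (a, b) has no saddle point. Let the maximizer play II with probability p; indifference gives −4p − (1−p) = −2p − 7(1−p), so p = 3/4.
Similarly the minimizer's optimal q on a is 5/8, and the value is -4·(5/8) + (-2)·(3/8) = -13/4.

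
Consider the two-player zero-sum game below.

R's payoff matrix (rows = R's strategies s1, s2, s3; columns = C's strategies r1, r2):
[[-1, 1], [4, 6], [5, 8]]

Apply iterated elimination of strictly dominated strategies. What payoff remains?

5

Column r2 is strictly dominated by r1 for C (-1<1, 4<6, 5<8); eliminate r2.
Row s1 is strictly dominated by row s2 (4>-1); eliminate s1.
Row s2 is strictly dominated by row s3 (5>4); eliminate s2.
Only (s3, r1) remains, with payoff 5.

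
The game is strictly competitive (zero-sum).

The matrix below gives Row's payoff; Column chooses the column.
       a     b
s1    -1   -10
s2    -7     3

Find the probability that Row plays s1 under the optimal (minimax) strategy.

Row minima are -10 and -7, so Row's maximin is -7; column maxima are -1 and 3, so Column's minimax is -1. These differ, so the equilibrium is in mixed strategies.
Let Row play s1 with probability p. Column is indifferent when −p − 7(1−p) = −10p + 3(1−p), giving p = 10/19.

10/19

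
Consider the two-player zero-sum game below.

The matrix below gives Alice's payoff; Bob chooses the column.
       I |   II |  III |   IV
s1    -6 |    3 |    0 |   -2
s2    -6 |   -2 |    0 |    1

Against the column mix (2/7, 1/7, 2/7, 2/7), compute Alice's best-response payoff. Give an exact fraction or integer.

-12/7

s1: (-6)·(2/7) + (3)·(1/7) + (0)·(2/7) + (-2)·(2/7) = -13/7.
s2: (-6)·(2/7) + (-2)·(1/7) + (0)·(2/7) + (1)·(2/7) = -12/7.
The best pure response is s2 with expected payoff -12/7.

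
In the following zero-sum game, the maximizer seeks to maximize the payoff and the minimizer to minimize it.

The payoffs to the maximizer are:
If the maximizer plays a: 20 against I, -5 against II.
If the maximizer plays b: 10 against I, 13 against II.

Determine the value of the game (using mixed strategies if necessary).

155/14

Row minima are -5 and 10, so the maximizer's maximin is 10; column maxima are 20 and 13, so the minimizer's minimax is 13. These differ, so the equilibrium is in mixed strategies.
Let the maximizer play a with probability p. The minimizer is indifferent when 20p + 10(1−p) = −5p + 13(1−p), giving p = 3/28.
Let the minimizer play I with probability q. The maximizer is indifferent when 20q − 5(1−q) = 10q + 13(1−q), giving q = 9/14.
The value is 20·(9/14) + (-5)·(5/14) = 155/14.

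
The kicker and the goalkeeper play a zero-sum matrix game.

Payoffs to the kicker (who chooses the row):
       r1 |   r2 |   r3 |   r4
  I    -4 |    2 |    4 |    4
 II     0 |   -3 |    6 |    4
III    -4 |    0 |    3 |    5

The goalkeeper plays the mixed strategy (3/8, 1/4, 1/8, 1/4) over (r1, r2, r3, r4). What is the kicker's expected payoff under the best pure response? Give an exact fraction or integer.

1

I: (-4)·(3/8) + (2)·(1/4) + (4)·(1/8) + (4)·(1/4) = 1/2.
II: (0)·(3/8) + (-3)·(1/4) + (6)·(1/8) + (4)·(1/4) = 1.
III: (-4)·(3/8) + (0)·(1/4) + (3)·(1/8) + (5)·(1/4) = 1/8.
The best pure response is II with expected payoff 1.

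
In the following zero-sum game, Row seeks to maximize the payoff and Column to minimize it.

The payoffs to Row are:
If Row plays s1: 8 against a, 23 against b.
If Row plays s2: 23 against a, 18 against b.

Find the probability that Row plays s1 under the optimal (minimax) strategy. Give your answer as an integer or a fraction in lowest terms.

1/4

Row minima are 8 and 18, so Row's maximin is 18; column maxima are 23 and 23, so Column's minimax is 23. These differ, so the equilibrium is in mixed strategies.
Let Row play s1 with probability p. Column is indifferent when 8p + 23(1−p) = 23p + 18(1−p), giving p = 1/4.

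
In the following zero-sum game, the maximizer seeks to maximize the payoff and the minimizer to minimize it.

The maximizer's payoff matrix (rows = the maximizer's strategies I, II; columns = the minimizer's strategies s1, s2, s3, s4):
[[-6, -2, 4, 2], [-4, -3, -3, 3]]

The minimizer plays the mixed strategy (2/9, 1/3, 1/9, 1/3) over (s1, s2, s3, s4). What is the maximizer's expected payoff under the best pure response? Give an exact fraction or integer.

-8/9

I: (-6)·(2/9) + (-2)·(1/3) + (4)·(1/9) + (2)·(1/3) = -8/9.
II: (-4)·(2/9) + (-3)·(1/3) + (-3)·(1/9) + (3)·(1/3) = -11/9.
The best pure response is I with expected payoff -8/9.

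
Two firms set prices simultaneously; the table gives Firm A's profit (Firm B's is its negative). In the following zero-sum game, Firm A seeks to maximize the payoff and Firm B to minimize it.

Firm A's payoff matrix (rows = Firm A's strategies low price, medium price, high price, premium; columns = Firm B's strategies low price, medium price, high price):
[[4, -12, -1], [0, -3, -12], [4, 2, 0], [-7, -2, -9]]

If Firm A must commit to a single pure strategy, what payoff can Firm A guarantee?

0

The worst-case payoff for each row is low price: -12, medium price: -12, high price: 0, premium: -9.
The best of these is 0.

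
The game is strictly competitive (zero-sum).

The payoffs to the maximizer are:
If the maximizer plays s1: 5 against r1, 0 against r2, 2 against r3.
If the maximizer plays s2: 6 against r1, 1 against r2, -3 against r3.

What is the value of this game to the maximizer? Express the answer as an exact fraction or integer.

Column r1 is strictly dominated by r2 for the minimizer (it gives the maximizer more in every row).
The remaining 2×2 game on (s1, s2) × (r2, r3) has no saddle point. Let the maximizer play s1 with probability p; indifference gives (1−p) = 2p − 3(1−p), so p = 2/3.
Similarly the minimizer's optimal q on r2 is 5/6, and the value is 0·(5/6) + (2)·(1/6) = 1/3.

1/3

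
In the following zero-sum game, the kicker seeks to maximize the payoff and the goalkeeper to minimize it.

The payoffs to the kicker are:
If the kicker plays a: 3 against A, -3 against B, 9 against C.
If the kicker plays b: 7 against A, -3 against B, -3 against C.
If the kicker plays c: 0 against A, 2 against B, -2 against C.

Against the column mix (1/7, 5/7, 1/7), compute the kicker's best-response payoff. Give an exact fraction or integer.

8/7

a: (3)·(1/7) + (-3)·(5/7) + (9)·(1/7) = -3/7.
b: (7)·(1/7) + (-3)·(5/7) + (-3)·(1/7) = -11/7.
c: (0)·(1/7) + (2)·(5/7) + (-2)·(1/7) = 8/7.
The best pure response is c with expected payoff 8/7.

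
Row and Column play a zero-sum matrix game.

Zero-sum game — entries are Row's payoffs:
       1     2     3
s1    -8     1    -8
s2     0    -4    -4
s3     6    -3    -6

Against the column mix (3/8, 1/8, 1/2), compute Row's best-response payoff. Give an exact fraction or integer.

s1: (-8)·(3/8) + (1)·(1/8) + (-8)·(1/2) = -55/8.
s2: (0)·(3/8) + (-4)·(1/8) + (-4)·(1/2) = -5/2.
s3: (6)·(3/8) + (-3)·(1/8) + (-6)·(1/2) = -9/8.
The best pure response is s3 with expected payoff -9/8.

-9/8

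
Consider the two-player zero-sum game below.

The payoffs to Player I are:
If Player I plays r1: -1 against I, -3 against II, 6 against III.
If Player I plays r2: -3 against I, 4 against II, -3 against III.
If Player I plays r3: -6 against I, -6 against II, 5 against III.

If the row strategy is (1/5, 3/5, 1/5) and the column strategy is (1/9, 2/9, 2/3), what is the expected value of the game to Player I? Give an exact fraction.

2/45

Against (1/9, 2/9, 2/3), each row's expected payoff is r1: 29/9; r2: -13/9; r3: 4/3.
Taking the (1/5, 3/5, 1/5)-weighted average: (1/5)·(29/9) + (3/5)·(-13/9) + (1/5)·(4/3) = 2/45.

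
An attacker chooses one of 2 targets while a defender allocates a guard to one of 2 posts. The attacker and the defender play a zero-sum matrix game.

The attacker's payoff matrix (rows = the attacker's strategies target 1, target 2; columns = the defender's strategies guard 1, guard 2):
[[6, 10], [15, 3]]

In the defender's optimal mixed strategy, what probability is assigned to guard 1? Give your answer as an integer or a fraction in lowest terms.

Row minima are 6 and 3, so the attacker's maximin is 6; column maxima are 15 and 10, so the defender's minimax is 10. These differ, so the equilibrium is in mixed strategies.
Let the defender play guard 1 with probability q. The attacker is indifferent when 6q + 10(1−q) = 15q + 3(1−q), giving q = 7/16.

7/16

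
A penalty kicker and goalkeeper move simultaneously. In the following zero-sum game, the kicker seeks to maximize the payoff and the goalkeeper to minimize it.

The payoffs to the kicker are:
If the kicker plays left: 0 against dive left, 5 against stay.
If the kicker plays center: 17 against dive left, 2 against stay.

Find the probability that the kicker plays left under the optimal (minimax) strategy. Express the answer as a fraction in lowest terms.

3/4

Row minima are 0 and 2, so the kicker's maximin is 2; column maxima are 17 and 5, so the goalkeeper's minimax is 5. These differ, so the equilibrium is in mixed strategies.
Let the kicker play left with probability p. The goalkeeper is indifferent when 17(1−p) = 5p + 2(1−p), giving p = 3/4.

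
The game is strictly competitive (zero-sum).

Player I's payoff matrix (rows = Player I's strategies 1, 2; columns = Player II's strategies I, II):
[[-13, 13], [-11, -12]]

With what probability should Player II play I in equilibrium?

Row minima are -13 and -12, so Player I's maximin is -12; column maxima are -11 and 13, so Player II's minimax is -11. These differ, so the equilibrium is in mixed strategies.
Let Player II play I with probability q. Player I is indifferent when −13q + 13(1−q) = −11q − 12(1−q), giving q = 25/27.

25/27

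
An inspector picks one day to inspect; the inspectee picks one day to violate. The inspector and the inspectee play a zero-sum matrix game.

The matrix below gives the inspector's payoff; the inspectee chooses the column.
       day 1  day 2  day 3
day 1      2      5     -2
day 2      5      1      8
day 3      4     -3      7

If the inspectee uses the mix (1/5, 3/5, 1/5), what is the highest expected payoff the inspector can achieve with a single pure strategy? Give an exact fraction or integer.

day 1: (2)·(1/5) + (5)·(3/5) + (-2)·(1/5) = 3.
day 2: (5)·(1/5) + (1)·(3/5) + (8)·(1/5) = 16/5.
day 3: (4)·(1/5) + (-3)·(3/5) + (7)·(1/5) = 2/5.
The best pure response is day 2 with expected payoff 16/5.

16/5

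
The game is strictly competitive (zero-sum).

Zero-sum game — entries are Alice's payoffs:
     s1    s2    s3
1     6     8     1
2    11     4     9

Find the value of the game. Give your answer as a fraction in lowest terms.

17/3

Column s1 is strictly dominated by s3 for Bob (it gives Alice more in every row).
The remaining 2×2 game on (1, 2) × (s2, s3) has no saddle point. Let Alice play 1 with probability p; indifference gives 8p + 4(1−p) = p + 9(1−p), so p = 5/12.
Similarly Bob's optimal q on s2 is 2/3, and the value is 8·(2/3) + (1)·(1/3) = 17/3.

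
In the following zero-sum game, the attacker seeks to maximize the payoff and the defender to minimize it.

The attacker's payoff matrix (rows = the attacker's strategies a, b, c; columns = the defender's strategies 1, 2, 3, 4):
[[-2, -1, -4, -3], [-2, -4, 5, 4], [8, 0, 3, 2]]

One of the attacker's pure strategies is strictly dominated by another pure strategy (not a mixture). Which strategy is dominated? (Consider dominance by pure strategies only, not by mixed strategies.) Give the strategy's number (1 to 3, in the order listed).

1

Compare a with c: 8 > -2, 0 > -1, 3 > -4, 2 > -3.
So c strictly dominates a for the attacker; a is strictly dominated.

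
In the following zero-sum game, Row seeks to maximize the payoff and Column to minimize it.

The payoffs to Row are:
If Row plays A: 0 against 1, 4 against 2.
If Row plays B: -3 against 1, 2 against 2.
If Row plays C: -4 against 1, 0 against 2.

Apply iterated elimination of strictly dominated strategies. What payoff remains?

0

Row C is strictly dominated by row A (0>-4, 4>0); eliminate C.
Column 2 is strictly dominated by 1 for Column (0<4, -3<2); eliminate 2.
Row B is strictly dominated by row A (0>-3); eliminate B.
Only (A, 1) remains, with payoff 0.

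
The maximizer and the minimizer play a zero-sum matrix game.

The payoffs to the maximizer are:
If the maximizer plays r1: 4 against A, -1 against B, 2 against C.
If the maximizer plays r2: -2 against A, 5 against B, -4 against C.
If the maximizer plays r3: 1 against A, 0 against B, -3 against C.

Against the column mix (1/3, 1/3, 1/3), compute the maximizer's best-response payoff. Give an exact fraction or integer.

r1: (4)·(1/3) + (-1)·(1/3) + (2)·(1/3) = 5/3.
r2: (-2)·(1/3) + (5)·(1/3) + (-4)·(1/3) = -1/3.
r3: (1)·(1/3) + (0)·(1/3) + (-3)·(1/3) = -2/3.
The best pure response is r1 with expected payoff 5/3.

5/3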